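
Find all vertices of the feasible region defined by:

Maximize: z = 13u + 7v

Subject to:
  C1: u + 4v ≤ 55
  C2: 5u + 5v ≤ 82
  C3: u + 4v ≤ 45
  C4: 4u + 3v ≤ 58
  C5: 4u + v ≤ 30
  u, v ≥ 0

(0, 0), (7.5, 0), (5, 10), (0, 11.25)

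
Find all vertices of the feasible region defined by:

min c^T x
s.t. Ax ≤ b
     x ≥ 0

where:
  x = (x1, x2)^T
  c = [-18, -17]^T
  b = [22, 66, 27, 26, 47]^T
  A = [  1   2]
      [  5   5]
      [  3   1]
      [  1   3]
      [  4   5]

(0, 0), (9, 0), (8, 3), (1.571, 8.143), (0, 8.667)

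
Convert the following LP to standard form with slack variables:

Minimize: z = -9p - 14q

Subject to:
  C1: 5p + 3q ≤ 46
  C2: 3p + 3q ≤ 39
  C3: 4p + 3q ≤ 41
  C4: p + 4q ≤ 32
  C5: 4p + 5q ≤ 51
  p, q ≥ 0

min z = -9p - 14q

s.t.
  5p + 3q + s1 = 46
  3p + 3q + s2 = 39
  4p + 3q + s3 = 41
  p + 4q + s4 = 32
  4p + 5q + s5 = 51
  p, q, s1, s2, s3, s4, s5 ≥ 0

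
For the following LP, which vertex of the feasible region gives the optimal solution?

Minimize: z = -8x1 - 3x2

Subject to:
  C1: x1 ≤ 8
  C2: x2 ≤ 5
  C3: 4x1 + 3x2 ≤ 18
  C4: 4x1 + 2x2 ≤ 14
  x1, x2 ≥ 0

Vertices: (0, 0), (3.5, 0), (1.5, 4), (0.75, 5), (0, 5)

Evaluate the objective at each vertex of the feasible region:
  z(0, 0) = 0
  z(3.5, 0) = -28  ←
  z(1.5, 4) = -24
  z(0.75, 5) = -21
  z(0, 5) = -15
The minimum is at x1 = 3.5, x2 = 0.

(3.5, 0)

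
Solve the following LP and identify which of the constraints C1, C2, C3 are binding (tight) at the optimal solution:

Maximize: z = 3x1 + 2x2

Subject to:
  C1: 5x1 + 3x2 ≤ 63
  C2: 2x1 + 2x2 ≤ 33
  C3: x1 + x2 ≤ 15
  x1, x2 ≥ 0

At x1 = 9, x2 = 6, compute slack b - a·x for each constraint:
  C1: 63 − 63 = 0  (binding)
  C2: 33 − 30 = 3  (slack)
  C3: 15 − 15 = 0  (binding)

Optimal: x1 = 9, x2 = 6
Binding: C1, C3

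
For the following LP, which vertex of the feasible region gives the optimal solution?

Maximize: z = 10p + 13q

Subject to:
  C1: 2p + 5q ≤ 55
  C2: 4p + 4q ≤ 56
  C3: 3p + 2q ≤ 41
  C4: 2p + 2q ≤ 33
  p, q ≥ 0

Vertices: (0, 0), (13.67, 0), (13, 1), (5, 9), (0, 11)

Evaluate the objective at each vertex of the feasible region:
  z(0, 0) = 0
  z(13.67, 0) = 136.7
  z(13, 1) = 143
  z(5, 9) = 167  ←
  z(0, 11) = 143
The maximum is at p = 5, q = 9.

(5, 9)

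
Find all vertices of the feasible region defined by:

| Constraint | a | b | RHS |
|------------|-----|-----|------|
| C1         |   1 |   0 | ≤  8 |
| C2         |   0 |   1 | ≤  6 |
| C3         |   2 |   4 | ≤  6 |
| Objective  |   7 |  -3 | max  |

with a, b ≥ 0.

(0, 0), (3, 0), (0, 1.5)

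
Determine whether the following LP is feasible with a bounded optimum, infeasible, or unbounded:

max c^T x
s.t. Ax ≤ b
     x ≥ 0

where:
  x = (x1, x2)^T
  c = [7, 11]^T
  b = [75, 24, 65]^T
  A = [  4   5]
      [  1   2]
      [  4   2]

Feasible with a bounded optimal solution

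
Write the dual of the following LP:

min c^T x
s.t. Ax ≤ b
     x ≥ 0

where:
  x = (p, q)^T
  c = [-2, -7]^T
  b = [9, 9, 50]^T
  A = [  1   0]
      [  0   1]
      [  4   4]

Primal min cᵀx s.t. Ax ≤ b, x ≥ 0  →  Dual max −bᵀy s.t. Aᵀy ≥ −c, y ≥ 0.

Maximize: z = -9y1 - 9y2 - 50y3

Subject to:
  y1 + 4y3 ≥ 2
  y2 + 4y3 ≥ 7
  y1, y2, y3 ≥ 0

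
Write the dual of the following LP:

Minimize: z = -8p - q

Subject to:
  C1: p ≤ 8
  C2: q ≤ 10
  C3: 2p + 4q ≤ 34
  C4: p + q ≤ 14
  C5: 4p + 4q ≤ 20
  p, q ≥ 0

Primal min cᵀx s.t. Ax ≤ b, x ≥ 0  →  Dual max −bᵀy s.t. Aᵀy ≥ −c, y ≥ 0.

Maximize: z = -8y1 - 10y2 - 34y3 - 14y4 - 20y5

Subject to:
  y1 + 2y3 + y4 + 4y5 ≥ 8
  y2 + 4y3 + y4 + 4y5 ≥ 1
  y1, y2, y3, y4, y5 ≥ 0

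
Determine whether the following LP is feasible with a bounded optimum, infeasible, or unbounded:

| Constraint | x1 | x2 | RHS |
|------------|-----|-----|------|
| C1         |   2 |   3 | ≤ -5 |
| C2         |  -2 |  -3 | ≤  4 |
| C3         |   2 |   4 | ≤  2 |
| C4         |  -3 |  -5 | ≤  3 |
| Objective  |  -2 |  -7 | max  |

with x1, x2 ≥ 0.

Infeasible (no feasible solution exists)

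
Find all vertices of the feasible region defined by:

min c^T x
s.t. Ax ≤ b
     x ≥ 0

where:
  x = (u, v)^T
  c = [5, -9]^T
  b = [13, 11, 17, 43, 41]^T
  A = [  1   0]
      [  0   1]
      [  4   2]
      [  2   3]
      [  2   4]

(0, 0), (4.25, 0), (0, 8.5)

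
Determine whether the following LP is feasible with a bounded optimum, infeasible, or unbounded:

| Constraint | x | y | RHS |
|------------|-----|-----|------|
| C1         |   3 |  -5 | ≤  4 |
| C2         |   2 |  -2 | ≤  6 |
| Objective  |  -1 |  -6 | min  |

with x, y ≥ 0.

Unbounded (objective can decrease without bound)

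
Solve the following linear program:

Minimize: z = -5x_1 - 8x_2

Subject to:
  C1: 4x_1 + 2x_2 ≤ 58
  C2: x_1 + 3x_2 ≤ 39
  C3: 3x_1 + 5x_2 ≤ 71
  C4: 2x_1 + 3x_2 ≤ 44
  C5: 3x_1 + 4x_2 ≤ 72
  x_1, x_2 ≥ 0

Evaluate the objective at each vertex of the feasible region:
  z(0, 0) = 0
  z(14.5, 0) = -72.5
  z(10.75, 7.5) = -113.8
  z(7, 10) = -115  ←
  z(4.5, 11.5) = -114.5
  z(0, 13) = -104
The minimum is at x_1 = 7, x_2 = 10.

x_1 = 7, x_2 = 10, z = -115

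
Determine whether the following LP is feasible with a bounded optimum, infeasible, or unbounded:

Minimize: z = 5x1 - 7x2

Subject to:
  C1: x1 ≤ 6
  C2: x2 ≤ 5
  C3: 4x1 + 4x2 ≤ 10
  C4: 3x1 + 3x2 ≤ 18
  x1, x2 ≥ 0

Feasible with a bounded optimal solution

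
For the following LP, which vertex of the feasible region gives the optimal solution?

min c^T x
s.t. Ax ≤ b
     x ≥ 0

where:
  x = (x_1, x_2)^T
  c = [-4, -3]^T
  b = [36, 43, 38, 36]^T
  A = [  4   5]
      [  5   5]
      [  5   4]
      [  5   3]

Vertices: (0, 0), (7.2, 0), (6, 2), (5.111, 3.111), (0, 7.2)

Evaluate the objective at each vertex of the feasible region:
  z(0, 0) = 0
  z(7.2, 0) = -28.8
  z(6, 2) = -30  ←
  z(5.111, 3.111) = -29.78
  z(0, 7.2) = -21.6
The minimum is at x_1 = 6, x_2 = 2.

(6, 2)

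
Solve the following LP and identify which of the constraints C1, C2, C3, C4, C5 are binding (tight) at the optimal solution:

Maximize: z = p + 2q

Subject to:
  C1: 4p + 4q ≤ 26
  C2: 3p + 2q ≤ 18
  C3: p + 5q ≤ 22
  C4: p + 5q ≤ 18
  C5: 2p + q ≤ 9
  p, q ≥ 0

At p = 3, q = 3, compute slack b - a·x for each constraint:
  C1: 26 − 24 = 2  (slack)
  C2: 18 − 15 = 3  (slack)
  C3: 22 − 18 = 4  (slack)
  C4: 18 − 18 = 0  (binding)
  C5: 9 − 9 = 0  (binding)

Optimal: p = 3, q = 3
Binding: C4, C5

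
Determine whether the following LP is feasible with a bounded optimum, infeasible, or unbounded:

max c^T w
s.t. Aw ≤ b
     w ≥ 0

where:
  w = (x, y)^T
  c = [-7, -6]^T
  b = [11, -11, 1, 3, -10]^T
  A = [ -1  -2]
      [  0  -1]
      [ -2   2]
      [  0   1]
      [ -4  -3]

Infeasible (no feasible solution exists)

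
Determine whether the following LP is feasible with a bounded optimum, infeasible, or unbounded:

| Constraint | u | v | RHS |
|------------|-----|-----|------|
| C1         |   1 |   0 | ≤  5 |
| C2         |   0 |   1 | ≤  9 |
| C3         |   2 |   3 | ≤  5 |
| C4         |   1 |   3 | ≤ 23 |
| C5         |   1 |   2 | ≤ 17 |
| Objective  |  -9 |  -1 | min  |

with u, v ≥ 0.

Feasible with a bounded optimal solution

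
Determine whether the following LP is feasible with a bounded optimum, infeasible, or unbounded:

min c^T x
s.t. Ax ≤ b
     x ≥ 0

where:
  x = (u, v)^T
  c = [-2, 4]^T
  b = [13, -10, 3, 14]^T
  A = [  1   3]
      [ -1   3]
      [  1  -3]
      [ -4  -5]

Infeasible (no feasible solution exists)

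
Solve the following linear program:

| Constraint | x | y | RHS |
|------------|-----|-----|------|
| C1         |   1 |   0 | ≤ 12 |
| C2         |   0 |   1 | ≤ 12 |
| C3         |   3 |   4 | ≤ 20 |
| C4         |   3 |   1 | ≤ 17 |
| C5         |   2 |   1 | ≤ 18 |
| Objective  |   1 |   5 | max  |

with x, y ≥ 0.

Evaluate the objective at each vertex of the feasible region:
  z(0, 0) = 0
  z(5.667, 0) = 5.667
  z(5.333, 1) = 10.33
  z(0, 5) = 25  ←
The maximum is at x = 0, y = 5.

x = 0, y = 5, z = 25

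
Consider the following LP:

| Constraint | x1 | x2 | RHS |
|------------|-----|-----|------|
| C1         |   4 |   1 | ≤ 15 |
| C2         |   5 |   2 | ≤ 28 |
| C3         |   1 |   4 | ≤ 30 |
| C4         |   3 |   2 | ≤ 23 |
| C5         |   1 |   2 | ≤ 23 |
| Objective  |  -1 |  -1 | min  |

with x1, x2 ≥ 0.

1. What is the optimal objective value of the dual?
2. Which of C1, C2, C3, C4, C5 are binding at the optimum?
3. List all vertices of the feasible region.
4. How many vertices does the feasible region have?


1. -9
2. C1, C3
3. (0, 0), (3.75, 0), (2, 7), (0, 7.5)
4. 4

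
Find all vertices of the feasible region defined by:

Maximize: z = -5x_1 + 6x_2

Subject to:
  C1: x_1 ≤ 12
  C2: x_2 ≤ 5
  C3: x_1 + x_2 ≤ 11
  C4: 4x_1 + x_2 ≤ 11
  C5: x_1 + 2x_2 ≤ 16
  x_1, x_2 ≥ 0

(0, 0), (2.75, 0), (1.5, 5), (0, 5)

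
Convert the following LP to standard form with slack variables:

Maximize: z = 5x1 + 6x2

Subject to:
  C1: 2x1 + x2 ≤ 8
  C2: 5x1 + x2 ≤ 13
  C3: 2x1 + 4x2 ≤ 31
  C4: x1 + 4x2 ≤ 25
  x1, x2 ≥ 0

max z = 5x1 + 6x2

s.t.
  2x1 + x2 + s1 = 8
  5x1 + x2 + s2 = 13
  2x1 + 4x2 + s3 = 31
  x1 + 4x2 + s4 = 25
  x1, x2, s1, s2, s3, s4 ≥ 0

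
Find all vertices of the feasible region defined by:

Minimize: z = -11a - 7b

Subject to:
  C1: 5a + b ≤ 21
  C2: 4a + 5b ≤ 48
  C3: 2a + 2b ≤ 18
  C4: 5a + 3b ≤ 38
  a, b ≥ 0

(0, 0), (4.2, 0), (3, 6), (0, 9)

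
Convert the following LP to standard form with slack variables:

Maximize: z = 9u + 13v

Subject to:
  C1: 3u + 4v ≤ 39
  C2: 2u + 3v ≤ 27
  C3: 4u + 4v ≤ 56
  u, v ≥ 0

max z = 9u + 13v

s.t.
  3u + 4v + s1 = 39
  2u + 3v + s2 = 27
  4u + 4v + s3 = 56
  u, v, s1, s2, s3 ≥ 0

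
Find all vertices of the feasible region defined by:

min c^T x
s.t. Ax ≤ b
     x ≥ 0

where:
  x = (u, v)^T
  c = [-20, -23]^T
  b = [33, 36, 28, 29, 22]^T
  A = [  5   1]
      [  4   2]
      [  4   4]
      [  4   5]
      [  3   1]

(0, 0), (6.6, 0), (6.5, 0.5), (6, 1), (0, 5.8)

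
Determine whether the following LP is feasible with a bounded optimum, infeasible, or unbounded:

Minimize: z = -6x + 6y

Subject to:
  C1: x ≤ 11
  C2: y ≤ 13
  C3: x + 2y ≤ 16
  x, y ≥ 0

Feasible with a bounded optimal solution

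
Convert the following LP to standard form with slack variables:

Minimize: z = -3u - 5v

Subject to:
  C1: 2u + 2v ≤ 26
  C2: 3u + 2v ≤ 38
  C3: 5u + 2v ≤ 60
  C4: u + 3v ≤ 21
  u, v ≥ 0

min z = -3u - 5v

s.t.
  2u + 2v + s1 = 26
  3u + 2v + s2 = 38
  5u + 2v + s3 = 60
  u + 3v + s4 = 21
  u, v, s1, s2, s3, s4 ≥ 0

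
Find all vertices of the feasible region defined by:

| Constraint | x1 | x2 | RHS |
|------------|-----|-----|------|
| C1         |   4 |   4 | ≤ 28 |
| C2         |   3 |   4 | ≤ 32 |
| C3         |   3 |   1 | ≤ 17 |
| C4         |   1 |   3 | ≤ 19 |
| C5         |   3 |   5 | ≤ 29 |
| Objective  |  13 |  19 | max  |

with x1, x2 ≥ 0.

(0, 0), (5.667, 0), (5, 2), (3, 4), (0, 5.8)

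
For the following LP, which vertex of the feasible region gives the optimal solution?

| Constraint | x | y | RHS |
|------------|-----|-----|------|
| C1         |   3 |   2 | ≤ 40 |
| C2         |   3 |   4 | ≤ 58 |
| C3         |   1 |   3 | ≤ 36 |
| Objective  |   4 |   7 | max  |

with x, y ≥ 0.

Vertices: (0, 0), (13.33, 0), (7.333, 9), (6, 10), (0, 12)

Evaluate the objective at each vertex of the feasible region:
  z(0, 0) = 0
  z(13.33, 0) = 53.33
  z(7.333, 9) = 92.33
  z(6, 10) = 94  ←
  z(0, 12) = 84
The maximum is at x = 6, y = 10.

(6, 10)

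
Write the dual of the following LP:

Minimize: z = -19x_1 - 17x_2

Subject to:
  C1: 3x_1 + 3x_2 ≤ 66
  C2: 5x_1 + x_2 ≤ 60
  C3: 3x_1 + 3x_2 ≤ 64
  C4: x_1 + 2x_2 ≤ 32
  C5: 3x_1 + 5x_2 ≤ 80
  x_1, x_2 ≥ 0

Primal min cᵀx s.t. Ax ≤ b, x ≥ 0  →  Dual max −bᵀy s.t. Aᵀy ≥ −c, y ≥ 0.

Maximize: z = -66y1 - 60y2 - 64y3 - 32y4 - 80y5

Subject to:
  3y1 + 5y2 + 3y3 + y4 + 3y5 ≥ 19
  3y1 + y2 + 3y3 + 2y4 + 5y5 ≥ 17
  y1, y2, y3, y4, y5 ≥ 0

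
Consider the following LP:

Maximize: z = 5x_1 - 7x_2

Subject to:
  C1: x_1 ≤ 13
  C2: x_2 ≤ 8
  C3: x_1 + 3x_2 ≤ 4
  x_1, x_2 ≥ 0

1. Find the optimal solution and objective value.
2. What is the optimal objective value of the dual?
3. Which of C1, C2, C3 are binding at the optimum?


1. x_1 = 4, x_2 = 0, z = 20
2. 20
3. C3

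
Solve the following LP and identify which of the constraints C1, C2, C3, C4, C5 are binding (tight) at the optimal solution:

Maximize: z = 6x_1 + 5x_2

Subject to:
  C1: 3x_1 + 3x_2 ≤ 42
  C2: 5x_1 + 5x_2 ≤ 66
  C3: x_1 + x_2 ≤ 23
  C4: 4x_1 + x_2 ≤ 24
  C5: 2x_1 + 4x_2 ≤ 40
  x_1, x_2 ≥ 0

At x_1 = 4, x_2 = 8, compute slack b - a·x for each constraint:
  C1: 42 − 36 = 6  (slack)
  C2: 66 − 60 = 6  (slack)
  C3: 23 − 12 = 11  (slack)
  C4: 24 − 24 = 0  (binding)
  C5: 40 − 40 = 0  (binding)

Optimal: x_1 = 4, x_2 = 8
Binding: C4, C5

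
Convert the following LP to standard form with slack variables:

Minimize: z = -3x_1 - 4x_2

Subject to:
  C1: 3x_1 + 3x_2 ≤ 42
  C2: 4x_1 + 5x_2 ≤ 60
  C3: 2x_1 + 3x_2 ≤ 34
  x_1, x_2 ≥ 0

min z = -3x_1 - 4x_2

s.t.
  3x_1 + 3x_2 + s1 = 42
  4x_1 + 5x_2 + s2 = 60
  2x_1 + 3x_2 + s3 = 34
  x_1, x_2, s1, s2, s3 ≥ 0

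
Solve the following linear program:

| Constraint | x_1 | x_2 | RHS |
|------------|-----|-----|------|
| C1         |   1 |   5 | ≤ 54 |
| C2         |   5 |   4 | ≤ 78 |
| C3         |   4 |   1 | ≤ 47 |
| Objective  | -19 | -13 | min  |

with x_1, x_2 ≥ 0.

Evaluate the objective at each vertex of the feasible region:
  z(0, 0) = 0
  z(11.75, 0) = -223.2
  z(10, 7) = -281  ←
  z(8.286, 9.143) = -276.3
  z(0, 10.8) = -140.4
The minimum is at x_1 = 10, x_2 = 7.

x_1 = 10, x_2 = 7, z = -281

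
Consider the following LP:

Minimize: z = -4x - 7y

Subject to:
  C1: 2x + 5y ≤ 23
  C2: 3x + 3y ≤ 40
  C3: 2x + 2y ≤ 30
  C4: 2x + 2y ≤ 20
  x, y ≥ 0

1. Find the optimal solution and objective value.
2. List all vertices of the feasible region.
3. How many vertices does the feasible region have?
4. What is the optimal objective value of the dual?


1. x = 9, y = 1, z = -43
2. (0, 0), (10, 0), (9, 1), (0, 4.6)
3. 4
4. -43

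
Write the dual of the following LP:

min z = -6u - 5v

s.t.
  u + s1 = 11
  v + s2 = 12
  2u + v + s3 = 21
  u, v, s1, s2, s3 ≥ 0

Primal min cᵀx s.t. Ax ≤ b, x ≥ 0  →  Dual max −bᵀy s.t. Aᵀy ≥ −c, y ≥ 0.

Maximize: z = -11y1 - 12y2 - 21y3

Subject to:
  y1 + 2y3 ≥ 6
  y2 + y3 ≥ 5
  y1, y2, y3 ≥ 0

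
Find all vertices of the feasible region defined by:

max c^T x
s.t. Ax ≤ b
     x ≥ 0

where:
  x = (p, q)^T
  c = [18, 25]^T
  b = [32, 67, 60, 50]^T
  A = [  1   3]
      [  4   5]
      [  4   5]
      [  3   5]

(0, 0), (15, 0), (10, 4), (0, 10)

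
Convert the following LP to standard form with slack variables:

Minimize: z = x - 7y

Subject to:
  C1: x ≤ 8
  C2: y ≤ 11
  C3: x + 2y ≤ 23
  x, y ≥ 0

min z = x - 7y

s.t.
  x + s1 = 8
  y + s2 = 11
  x + 2y + s3 = 23
  x, y, s1, s2, s3 ≥ 0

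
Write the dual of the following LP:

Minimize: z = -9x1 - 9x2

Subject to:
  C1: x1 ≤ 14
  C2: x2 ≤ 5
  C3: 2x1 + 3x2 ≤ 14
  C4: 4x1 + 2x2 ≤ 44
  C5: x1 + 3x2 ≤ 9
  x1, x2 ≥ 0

Primal min cᵀx s.t. Ax ≤ b, x ≥ 0  →  Dual max −bᵀy s.t. Aᵀy ≥ −c, y ≥ 0.

Maximize: z = -14y1 - 5y2 - 14y3 - 44y4 - 9y5

Subject to:
  y1 + 2y3 + 4y4 + y5 ≥ 9
  y2 + 3y3 + 2y4 + 3y5 ≥ 9
  y1, y2, y3, y4, y5 ≥ 0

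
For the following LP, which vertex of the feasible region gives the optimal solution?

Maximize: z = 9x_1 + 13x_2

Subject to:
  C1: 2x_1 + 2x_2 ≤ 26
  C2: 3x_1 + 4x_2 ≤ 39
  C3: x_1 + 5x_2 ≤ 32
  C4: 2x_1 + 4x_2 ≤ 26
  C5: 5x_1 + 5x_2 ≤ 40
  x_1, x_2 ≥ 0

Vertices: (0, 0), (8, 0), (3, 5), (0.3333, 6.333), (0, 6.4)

Evaluate the objective at each vertex of the feasible region:
  z(0, 0) = 0
  z(8, 0) = 72
  z(3, 5) = 92  ←
  z(0.3333, 6.333) = 85.33
  z(0, 6.4) = 83.2
The maximum is at x_1 = 3, x_2 = 5.

(3, 5)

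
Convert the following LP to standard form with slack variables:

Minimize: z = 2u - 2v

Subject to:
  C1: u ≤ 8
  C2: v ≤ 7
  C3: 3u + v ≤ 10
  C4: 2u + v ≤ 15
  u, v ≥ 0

min z = 2u - 2v

s.t.
  u + s1 = 8
  v + s2 = 7
  3u + v + s3 = 10
  2u + v + s4 = 15
  u, v, s1, s2, s3, s4 ≥ 0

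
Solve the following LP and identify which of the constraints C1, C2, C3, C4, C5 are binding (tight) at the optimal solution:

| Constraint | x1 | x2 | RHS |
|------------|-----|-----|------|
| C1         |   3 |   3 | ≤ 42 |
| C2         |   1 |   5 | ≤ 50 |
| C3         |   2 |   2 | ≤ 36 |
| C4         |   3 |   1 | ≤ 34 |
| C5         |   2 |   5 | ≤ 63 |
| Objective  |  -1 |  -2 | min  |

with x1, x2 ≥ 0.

At x1 = 5, x2 = 9, compute slack b - a·x for each constraint:
  C1: 42 − 42 = 0  (binding)
  C2: 50 − 50 = 0  (binding)
  C3: 36 − 28 = 8  (slack)
  C4: 34 − 24 = 10  (slack)
  C5: 63 − 55 = 8  (slack)

Optimal: x1 = 5, x2 = 9
Binding: C1, C2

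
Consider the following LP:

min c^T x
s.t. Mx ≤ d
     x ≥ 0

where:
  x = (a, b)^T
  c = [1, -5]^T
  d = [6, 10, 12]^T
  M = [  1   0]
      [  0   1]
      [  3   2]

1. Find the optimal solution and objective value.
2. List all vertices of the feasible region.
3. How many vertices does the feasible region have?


1. a = 0, b = 6, z = -30
2. (0, 0), (4, 0), (0, 6)
3. 3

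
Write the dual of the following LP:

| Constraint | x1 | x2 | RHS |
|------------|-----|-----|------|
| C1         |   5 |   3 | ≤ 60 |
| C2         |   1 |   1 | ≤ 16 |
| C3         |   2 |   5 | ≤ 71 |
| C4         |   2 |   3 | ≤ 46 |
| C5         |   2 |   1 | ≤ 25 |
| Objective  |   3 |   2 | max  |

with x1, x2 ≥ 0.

Primal max cᵀx s.t. Ax ≤ b, x ≥ 0  →  Dual min bᵀy s.t. Aᵀy ≥ c, y ≥ 0.

Minimize: z = 60y1 + 16y2 + 71y3 + 46y4 + 25y5

Subject to:
  5y1 + y2 + 2y3 + 2y4 + 2y5 ≥ 3
  3y1 + y2 + 5y3 + 3y4 + y5 ≥ 2
  y1, y2, y3, y4, y5 ≥ 0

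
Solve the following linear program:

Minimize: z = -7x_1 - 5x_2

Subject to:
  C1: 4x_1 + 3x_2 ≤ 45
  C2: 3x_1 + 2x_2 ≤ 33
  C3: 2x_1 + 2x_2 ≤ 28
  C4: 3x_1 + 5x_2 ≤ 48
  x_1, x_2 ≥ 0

Evaluate the objective at each vertex of the feasible region:
  z(0, 0) = 0
  z(11, 0) = -77
  z(9, 3) = -78  ←
  z(7.364, 5.182) = -77.45
  z(0, 9.6) = -48
The minimum is at x_1 = 9, x_2 = 3.

x_1 = 9, x_2 = 3, z = -78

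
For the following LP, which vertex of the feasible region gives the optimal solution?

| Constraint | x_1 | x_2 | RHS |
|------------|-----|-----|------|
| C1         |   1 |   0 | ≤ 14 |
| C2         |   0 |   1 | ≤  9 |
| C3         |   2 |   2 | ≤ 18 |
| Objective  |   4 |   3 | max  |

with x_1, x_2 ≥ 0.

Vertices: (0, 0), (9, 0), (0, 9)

Evaluate the objective at each vertex of the feasible region:
  z(0, 0) = 0
  z(9, 0) = 36  ←
  z(0, 9) = 27
The maximum is at x_1 = 9, x_2 = 0.

(9, 0)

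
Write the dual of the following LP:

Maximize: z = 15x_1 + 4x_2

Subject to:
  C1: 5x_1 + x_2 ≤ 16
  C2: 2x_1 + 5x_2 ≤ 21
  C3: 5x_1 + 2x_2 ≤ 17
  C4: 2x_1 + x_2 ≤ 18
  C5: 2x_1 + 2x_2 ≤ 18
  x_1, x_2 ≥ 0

Primal max cᵀx s.t. Ax ≤ b, x ≥ 0  →  Dual min bᵀy s.t. Aᵀy ≥ c, y ≥ 0.

Minimize: z = 16y1 + 21y2 + 17y3 + 18y4 + 18y5

Subject to:
  5y1 + 2y2 + 5y3 + 2y4 + 2y5 ≥ 15
  y1 + 5y2 + 2y3 + y4 + 2y5 ≥ 4
  y1, y2, y3, y4, y5 ≥ 0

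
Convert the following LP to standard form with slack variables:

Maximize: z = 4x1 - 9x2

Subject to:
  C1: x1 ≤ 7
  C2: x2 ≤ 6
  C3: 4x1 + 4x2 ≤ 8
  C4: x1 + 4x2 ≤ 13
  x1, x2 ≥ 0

max z = 4x1 - 9x2

s.t.
  x1 + s1 = 7
  x2 + s2 = 6
  4x1 + 4x2 + s3 = 8
  x1 + 4x2 + s4 = 13
  x1, x2, s1, s2, s3, s4 ≥ 0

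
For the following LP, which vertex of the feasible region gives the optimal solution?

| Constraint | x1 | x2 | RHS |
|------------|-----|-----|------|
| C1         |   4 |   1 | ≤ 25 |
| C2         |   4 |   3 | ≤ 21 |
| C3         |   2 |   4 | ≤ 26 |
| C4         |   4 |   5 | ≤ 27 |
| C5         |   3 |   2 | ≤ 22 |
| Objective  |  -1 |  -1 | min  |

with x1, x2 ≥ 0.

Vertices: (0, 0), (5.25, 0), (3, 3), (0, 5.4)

Evaluate the objective at each vertex of the feasible region:
  z(0, 0) = 0
  z(5.25, 0) = -5.25
  z(3, 3) = -6  ←
  z(0, 5.4) = -5.4
The minimum is at x1 = 3, x2 = 3.

(3, 3)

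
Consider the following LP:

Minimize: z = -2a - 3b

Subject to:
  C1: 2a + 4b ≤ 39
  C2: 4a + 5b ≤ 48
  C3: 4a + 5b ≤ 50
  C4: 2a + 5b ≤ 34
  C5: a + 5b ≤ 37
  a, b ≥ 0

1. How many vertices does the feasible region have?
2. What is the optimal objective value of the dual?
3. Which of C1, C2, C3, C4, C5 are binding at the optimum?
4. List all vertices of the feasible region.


1. 4
2. -26
3. C2, C4
4. (0, 0), (12, 0), (7, 4), (0, 6.8)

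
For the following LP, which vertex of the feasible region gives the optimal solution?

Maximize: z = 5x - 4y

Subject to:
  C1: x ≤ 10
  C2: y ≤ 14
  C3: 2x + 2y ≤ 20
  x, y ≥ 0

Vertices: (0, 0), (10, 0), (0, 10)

Evaluate the objective at each vertex of the feasible region:
  z(0, 0) = 0
  z(10, 0) = 50  ←
  z(0, 10) = -40
The maximum is at x = 10, y = 0.

(10, 0)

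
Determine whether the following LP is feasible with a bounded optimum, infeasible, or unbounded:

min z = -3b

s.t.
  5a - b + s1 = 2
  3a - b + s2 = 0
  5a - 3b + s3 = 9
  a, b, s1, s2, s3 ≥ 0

Unbounded (objective can decrease without bound)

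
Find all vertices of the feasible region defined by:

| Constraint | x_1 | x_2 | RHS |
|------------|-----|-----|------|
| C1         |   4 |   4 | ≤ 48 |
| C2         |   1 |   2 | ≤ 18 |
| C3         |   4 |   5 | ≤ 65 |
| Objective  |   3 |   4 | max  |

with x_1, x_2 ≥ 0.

(0, 0), (12, 0), (6, 6), (0, 9)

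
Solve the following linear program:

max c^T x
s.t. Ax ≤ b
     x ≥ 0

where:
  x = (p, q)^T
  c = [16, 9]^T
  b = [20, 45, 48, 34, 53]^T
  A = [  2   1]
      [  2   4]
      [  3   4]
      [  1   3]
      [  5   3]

Evaluate the objective at each vertex of the feasible region:
  z(0, 0) = 0
  z(10, 0) = 160
  z(7, 6) = 166  ←
  z(6.182, 7.364) = 165.2
  z(3, 9.75) = 135.8
  z(0, 11.25) = 101.2
The maximum is at p = 7, q = 6.

p = 7, q = 6, z = 166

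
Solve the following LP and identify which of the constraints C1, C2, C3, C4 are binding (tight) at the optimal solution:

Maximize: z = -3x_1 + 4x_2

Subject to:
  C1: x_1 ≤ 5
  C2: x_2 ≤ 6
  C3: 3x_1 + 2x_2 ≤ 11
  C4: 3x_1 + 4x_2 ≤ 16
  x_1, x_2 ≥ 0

At x_1 = 0, x_2 = 4, compute slack b - a·x for each constraint:
  C1: 5 − 0 = 5  (slack)
  C2: 6 − 4 = 2  (slack)
  C3: 11 − 8 = 3  (slack)
  C4: 16 − 16 = 0  (binding)

Optimal: x_1 = 0, x_2 = 4
Binding: C4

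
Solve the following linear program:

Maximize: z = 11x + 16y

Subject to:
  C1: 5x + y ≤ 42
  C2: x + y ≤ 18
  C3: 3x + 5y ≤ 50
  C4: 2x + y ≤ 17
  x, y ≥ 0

Evaluate the objective at each vertex of the feasible region:
  z(0, 0) = 0
  z(8.4, 0) = 92.4
  z(8.333, 0.3333) = 97
  z(5, 7) = 167  ←
  z(0, 10) = 160
The maximum is at x = 5, y = 7.

x = 5, y = 7, z = 167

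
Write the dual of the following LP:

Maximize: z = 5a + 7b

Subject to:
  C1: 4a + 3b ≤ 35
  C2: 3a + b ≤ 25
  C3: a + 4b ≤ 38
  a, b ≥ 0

Primal max cᵀx s.t. Ax ≤ b, x ≥ 0  →  Dual min bᵀy s.t. Aᵀy ≥ c, y ≥ 0.

Minimize: z = 35y1 + 25y2 + 38y3

Subject to:
  4y1 + 3y2 + y3 ≥ 5
  3y1 + y2 + 4y3 ≥ 7
  y1, y2, y3 ≥ 0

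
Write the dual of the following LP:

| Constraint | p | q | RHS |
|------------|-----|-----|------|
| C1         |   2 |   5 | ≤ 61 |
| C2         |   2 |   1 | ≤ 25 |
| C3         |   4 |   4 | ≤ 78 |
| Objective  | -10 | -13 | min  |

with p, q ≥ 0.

Primal min cᵀx s.t. Ax ≤ b, x ≥ 0  →  Dual max −bᵀy s.t. Aᵀy ≥ −c, y ≥ 0.

Maximize: z = -61y1 - 25y2 - 78y3

Subject to:
  2y1 + 2y2 + 4y3 ≥ 10
  5y1 + y2 + 4y3 ≥ 13
  y1, y2, y3 ≥ 0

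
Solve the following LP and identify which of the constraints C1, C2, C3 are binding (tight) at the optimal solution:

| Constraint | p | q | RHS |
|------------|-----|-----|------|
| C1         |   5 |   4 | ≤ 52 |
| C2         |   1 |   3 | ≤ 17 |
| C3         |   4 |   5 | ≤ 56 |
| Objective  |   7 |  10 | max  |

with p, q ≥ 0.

At p = 8, q = 3, compute slack b - a·x for each constraint:
  C1: 52 − 52 = 0  (binding)
  C2: 17 − 17 = 0  (binding)
  C3: 56 − 47 = 9  (slack)

Optimal: p = 8, q = 3
Binding: C1, C2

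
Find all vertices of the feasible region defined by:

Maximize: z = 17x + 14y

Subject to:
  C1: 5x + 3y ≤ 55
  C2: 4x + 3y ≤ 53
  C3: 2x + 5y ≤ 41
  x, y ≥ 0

(0, 0), (11, 0), (8, 5), (0, 8.2)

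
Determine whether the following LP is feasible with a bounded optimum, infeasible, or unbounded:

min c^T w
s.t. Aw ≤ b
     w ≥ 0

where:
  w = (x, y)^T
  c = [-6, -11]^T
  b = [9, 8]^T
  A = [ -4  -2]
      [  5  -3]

Unbounded (objective can decrease without bound)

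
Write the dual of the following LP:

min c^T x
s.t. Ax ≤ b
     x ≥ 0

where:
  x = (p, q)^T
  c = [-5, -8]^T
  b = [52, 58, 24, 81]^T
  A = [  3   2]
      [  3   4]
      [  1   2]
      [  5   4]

Primal min cᵀx s.t. Ax ≤ b, x ≥ 0  →  Dual max −bᵀy s.t. Aᵀy ≥ −c, y ≥ 0.

Maximize: z = -52y1 - 58y2 - 24y3 - 81y4

Subject to:
  3y1 + 3y2 + y3 + 5y4 ≥ 5
  2y1 + 4y2 + 2y3 + 4y4 ≥ 8
  y1, y2, y3, y4 ≥ 0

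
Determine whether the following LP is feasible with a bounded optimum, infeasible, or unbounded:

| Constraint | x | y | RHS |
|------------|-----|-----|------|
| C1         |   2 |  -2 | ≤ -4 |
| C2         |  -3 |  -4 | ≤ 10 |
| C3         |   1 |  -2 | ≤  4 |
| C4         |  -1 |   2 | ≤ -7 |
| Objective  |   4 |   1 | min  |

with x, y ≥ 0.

Infeasible (no feasible solution exists)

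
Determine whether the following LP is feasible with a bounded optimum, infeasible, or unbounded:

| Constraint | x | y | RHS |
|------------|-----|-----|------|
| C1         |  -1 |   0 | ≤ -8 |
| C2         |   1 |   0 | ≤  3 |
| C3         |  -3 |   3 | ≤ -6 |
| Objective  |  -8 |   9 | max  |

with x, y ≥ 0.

Infeasible (no feasible solution exists)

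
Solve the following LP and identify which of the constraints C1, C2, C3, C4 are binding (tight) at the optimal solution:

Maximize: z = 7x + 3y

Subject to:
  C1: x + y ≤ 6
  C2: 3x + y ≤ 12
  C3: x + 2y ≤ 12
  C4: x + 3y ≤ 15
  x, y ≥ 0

At x = 3, y = 3, compute slack b - a·x for each constraint:
  C1: 6 − 6 = 0  (binding)
  C2: 12 − 12 = 0  (binding)
  C3: 12 − 9 = 3  (slack)
  C4: 15 − 12 = 3  (slack)

Optimal: x = 3, y = 3
Binding: C1, C2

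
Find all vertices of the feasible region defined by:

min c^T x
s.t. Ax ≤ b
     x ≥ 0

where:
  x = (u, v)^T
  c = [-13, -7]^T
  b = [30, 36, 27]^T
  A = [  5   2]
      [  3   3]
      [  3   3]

(0, 0), (6, 0), (4, 5), (0, 9)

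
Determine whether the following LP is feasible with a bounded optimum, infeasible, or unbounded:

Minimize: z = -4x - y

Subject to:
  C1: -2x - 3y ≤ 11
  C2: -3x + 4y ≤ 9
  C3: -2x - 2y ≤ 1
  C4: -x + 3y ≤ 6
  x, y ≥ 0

Unbounded (objective can decrease without bound)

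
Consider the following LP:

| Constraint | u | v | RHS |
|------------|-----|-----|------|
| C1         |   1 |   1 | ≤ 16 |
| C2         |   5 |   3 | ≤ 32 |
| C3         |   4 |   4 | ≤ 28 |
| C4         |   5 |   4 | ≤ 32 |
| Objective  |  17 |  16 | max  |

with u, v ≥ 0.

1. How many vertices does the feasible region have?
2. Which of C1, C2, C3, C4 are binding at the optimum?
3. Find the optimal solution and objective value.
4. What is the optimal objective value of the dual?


1. 4
2. C3, C4
3. u = 4, v = 3, z = 116
4. 116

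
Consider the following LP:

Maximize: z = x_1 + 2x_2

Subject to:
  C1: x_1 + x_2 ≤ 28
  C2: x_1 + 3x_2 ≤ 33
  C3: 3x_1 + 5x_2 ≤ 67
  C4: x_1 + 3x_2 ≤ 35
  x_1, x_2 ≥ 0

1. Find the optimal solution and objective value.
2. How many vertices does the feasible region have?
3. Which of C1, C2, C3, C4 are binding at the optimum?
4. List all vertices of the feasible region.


1. x_1 = 9, x_2 = 8, z = 25
2. 4
3. C2, C3
4. (0, 0), (22.33, 0), (9, 8), (0, 11)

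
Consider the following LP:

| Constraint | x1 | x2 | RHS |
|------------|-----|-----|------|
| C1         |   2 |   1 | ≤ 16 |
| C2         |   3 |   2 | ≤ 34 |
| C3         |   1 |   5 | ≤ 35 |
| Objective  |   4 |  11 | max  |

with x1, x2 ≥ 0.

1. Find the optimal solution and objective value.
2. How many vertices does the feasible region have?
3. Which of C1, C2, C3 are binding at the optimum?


1. x1 = 5, x2 = 6, z = 86
2. 4
3. C1, C3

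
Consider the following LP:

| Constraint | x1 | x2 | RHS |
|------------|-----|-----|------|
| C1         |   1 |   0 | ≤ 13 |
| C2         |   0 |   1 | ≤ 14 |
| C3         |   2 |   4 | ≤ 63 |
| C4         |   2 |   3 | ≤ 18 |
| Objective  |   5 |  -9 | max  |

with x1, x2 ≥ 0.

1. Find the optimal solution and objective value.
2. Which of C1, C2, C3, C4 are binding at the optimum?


1. x1 = 9, x2 = 0, z = 45
2. C4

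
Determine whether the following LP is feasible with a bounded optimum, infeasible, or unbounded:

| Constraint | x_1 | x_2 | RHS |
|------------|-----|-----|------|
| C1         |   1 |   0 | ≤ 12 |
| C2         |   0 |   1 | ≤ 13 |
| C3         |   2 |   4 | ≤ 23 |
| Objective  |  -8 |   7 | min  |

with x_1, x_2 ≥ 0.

Feasible with a bounded optimal solution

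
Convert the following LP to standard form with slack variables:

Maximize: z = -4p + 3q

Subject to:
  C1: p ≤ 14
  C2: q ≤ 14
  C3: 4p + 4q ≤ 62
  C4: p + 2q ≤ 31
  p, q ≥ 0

max z = -4p + 3q

s.t.
  p + s1 = 14
  q + s2 = 14
  4p + 4q + s3 = 62
  p + 2q + s4 = 31
  p, q, s1, s2, s3, s4 ≥ 0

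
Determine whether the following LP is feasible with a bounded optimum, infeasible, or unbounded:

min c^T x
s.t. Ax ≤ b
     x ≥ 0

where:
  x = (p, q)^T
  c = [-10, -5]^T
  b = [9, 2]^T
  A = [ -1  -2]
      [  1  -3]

Unbounded (objective can decrease without bound)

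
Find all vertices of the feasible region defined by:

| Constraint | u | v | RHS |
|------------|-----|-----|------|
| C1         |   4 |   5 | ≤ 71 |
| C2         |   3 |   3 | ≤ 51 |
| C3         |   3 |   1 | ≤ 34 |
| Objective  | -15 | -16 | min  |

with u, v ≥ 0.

(0, 0), (11.33, 0), (9, 7), (0, 14.2)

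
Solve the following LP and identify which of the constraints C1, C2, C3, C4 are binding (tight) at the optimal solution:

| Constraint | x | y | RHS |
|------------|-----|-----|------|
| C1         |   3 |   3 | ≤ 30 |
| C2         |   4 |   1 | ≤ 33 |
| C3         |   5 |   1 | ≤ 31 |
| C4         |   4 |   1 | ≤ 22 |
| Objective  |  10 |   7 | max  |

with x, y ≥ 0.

At x = 4, y = 6, compute slack b - a·x for each constraint:
  C1: 30 − 30 = 0  (binding)
  C2: 33 − 22 = 11  (slack)
  C3: 31 − 26 = 5  (slack)
  C4: 22 − 22 = 0  (binding)

Optimal: x = 4, y = 6
Binding: C1, C4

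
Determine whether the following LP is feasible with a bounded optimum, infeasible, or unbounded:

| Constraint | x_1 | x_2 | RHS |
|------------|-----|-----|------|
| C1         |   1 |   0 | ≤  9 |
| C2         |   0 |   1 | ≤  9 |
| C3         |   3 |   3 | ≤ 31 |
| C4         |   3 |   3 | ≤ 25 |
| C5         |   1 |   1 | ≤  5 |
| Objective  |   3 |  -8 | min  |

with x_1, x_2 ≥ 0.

Feasible with a bounded optimal solution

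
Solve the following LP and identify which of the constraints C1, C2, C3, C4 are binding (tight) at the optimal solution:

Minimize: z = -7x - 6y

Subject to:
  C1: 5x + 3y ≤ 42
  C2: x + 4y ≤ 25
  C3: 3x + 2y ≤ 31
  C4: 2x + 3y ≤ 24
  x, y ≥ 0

At x = 6, y = 4, compute slack b - a·x for each constraint:
  C1: 42 − 42 = 0  (binding)
  C2: 25 − 22 = 3  (slack)
  C3: 31 − 26 = 5  (slack)
  C4: 24 − 24 = 0  (binding)

Optimal: x = 6, y = 4
Binding: C1, C4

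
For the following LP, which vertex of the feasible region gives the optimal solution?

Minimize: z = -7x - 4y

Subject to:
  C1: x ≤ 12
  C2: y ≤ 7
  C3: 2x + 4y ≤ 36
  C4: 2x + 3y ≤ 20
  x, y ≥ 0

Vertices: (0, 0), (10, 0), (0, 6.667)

Evaluate the objective at each vertex of the feasible region:
  z(0, 0) = 0
  z(10, 0) = -70  ←
  z(0, 6.667) = -26.67
The minimum is at x = 10, y = 0.

(10, 0)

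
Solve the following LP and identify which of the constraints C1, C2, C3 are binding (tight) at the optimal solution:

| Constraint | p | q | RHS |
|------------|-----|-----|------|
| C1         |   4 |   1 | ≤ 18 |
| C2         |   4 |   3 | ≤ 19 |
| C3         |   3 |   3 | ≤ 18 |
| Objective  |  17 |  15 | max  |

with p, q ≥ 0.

At p = 1, q = 5, compute slack b - a·x for each constraint:
  C1: 18 − 9 = 9  (slack)
  C2: 19 − 19 = 0  (binding)
  C3: 18 − 18 = 0  (binding)

Optimal: p = 1, q = 5
Binding: C2, C3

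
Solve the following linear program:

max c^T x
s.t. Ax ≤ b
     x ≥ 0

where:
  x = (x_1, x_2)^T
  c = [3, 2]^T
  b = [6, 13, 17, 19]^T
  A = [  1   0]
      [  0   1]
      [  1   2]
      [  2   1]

Evaluate the objective at each vertex of the feasible region:
  z(0, 0) = 0
  z(6, 0) = 18
  z(6, 5.5) = 29  ←
  z(0, 8.5) = 17
The maximum is at x_1 = 6, x_2 = 5.5.

x_1 = 6, x_2 = 5.5, z = 29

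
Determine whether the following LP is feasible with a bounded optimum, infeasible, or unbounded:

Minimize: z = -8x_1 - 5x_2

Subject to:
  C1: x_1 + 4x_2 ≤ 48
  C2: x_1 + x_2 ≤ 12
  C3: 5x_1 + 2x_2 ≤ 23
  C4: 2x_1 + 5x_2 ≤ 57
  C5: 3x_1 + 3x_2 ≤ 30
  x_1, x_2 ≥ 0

Feasible with a bounded optimal solution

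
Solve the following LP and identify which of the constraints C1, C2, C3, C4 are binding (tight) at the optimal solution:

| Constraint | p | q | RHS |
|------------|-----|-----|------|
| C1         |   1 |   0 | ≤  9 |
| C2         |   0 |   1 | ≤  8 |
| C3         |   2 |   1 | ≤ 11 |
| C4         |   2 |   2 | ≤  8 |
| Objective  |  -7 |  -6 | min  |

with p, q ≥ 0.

At p = 4, q = 0, compute slack b - a·x for each constraint:
  C1: 9 − 4 = 5  (slack)
  C2: 8 − 0 = 8  (slack)
  C3: 11 − 8 = 3  (slack)
  C4: 8 − 8 = 0  (binding)

Optimal: p = 4, q = 0
Binding: C4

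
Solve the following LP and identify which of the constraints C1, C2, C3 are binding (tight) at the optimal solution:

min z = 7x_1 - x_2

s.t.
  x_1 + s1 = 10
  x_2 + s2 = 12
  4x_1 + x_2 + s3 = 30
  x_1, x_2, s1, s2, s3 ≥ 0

At x_1 = 0, x_2 = 12, compute slack b - a·x for each constraint:
  C1: 10 − 0 = 10  (slack)
  C2: 12 − 12 = 0  (binding)
  C3: 30 − 12 = 18  (slack)

Optimal: x_1 = 0, x_2 = 12
Binding: C2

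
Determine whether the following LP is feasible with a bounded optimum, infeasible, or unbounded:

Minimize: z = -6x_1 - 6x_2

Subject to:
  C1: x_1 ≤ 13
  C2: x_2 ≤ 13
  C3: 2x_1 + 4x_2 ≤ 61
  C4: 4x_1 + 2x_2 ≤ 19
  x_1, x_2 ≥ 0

Feasible with a bounded optimal solution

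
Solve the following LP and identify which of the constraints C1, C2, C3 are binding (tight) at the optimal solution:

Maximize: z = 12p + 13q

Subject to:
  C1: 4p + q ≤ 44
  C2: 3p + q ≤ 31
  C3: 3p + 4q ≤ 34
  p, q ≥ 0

At p = 10, q = 1, compute slack b - a·x for each constraint:
  C1: 44 − 41 = 3  (slack)
  C2: 31 − 31 = 0  (binding)
  C3: 34 − 34 = 0  (binding)

Optimal: p = 10, q = 1
Binding: C2, C3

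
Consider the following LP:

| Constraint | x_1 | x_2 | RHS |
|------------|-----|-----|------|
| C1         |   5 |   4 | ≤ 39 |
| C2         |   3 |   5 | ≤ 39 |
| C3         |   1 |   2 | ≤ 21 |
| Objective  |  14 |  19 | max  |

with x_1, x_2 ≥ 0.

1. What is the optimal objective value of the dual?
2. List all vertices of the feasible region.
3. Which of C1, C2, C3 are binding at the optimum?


1. 156
2. (0, 0), (7.8, 0), (3, 6), (0, 7.8)
3. C1, C2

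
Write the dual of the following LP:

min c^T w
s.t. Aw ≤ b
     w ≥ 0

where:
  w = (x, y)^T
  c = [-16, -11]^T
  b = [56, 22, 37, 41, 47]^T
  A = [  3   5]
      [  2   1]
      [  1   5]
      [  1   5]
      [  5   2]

Primal min cᵀx s.t. Ax ≤ b, x ≥ 0  →  Dual max −bᵀy s.t. Aᵀy ≥ −c, y ≥ 0.

Maximize: z = -56y1 - 22y2 - 37y3 - 41y4 - 47y5

Subject to:
  3y1 + 2y2 + y3 + y4 + 5y5 ≥ 16
  5y1 + y2 + 5y3 + 5y4 + 2y5 ≥ 11
  y1, y2, y3, y4, y5 ≥ 0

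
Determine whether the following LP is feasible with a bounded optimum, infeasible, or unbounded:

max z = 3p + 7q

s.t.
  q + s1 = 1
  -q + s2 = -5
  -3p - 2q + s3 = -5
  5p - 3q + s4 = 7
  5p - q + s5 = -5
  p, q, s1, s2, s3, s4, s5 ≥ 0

Infeasible (no feasible solution exists)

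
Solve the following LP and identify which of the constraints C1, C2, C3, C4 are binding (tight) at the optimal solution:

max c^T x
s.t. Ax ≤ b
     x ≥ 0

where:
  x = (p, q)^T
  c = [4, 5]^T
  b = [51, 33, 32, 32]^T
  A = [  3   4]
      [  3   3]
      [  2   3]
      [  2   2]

At p = 1, q = 10, compute slack b - a·x for each constraint:
  C1: 51 − 43 = 8  (slack)
  C2: 33 − 33 = 0  (binding)
  C3: 32 − 32 = 0  (binding)
  C4: 32 − 22 = 10  (slack)

Optimal: p = 1, q = 10
Binding: C2, C3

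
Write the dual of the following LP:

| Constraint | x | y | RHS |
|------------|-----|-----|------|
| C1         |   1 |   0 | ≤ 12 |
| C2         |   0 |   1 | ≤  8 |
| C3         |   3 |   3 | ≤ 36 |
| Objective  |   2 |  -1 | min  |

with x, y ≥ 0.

Primal min cᵀx s.t. Ax ≤ b, x ≥ 0  →  Dual max −bᵀy s.t. Aᵀy ≥ −c, y ≥ 0.

Maximize: z = -12y1 - 8y2 - 36y3

Subject to:
  y1 + 3y3 ≥ -2
  y2 + 3y3 ≥ 1
  y1, y2, y3 ≥ 0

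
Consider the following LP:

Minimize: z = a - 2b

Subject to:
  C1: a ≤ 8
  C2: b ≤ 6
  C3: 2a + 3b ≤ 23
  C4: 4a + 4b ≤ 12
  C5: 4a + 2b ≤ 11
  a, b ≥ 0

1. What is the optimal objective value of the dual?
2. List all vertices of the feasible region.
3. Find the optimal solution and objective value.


1. -6
2. (0, 0), (2.75, 0), (2.5, 0.5), (0, 3)
3. a = 0, b = 3, z = -6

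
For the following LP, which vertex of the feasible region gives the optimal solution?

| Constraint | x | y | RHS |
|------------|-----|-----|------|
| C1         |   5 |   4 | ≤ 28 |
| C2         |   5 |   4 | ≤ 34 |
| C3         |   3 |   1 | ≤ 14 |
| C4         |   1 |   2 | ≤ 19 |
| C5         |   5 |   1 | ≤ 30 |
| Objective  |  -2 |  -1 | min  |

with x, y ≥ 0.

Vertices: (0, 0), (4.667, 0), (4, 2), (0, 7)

Evaluate the objective at each vertex of the feasible region:
  z(0, 0) = 0
  z(4.667, 0) = -9.333
  z(4, 2) = -10  ←
  z(0, 7) = -7
The minimum is at x = 4, y = 2.

(4, 2)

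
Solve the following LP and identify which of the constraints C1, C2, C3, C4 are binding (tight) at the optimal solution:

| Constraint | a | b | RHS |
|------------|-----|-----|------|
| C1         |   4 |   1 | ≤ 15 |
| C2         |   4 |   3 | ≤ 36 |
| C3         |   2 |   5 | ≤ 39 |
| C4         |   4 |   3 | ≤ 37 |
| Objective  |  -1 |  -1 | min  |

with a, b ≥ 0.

At a = 2, b = 7, compute slack b - a·x for each constraint:
  C1: 15 − 15 = 0  (binding)
  C2: 36 − 29 = 7  (slack)
  C3: 39 − 39 = 0  (binding)
  C4: 37 − 29 = 8  (slack)

Optimal: a = 2, b = 7
Binding: C1, C3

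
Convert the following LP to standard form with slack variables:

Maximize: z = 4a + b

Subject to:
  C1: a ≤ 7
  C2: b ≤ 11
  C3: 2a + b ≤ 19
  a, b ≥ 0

max z = 4a + b

s.t.
  a + s1 = 7
  b + s2 = 11
  2a + b + s3 = 19
  a, b, s1, s2, s3 ≥ 0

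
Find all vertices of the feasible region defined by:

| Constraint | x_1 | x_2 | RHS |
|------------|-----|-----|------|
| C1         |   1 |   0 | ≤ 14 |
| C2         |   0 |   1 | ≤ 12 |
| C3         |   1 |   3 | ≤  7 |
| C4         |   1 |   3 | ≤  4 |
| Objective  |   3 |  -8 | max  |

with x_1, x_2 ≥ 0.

(0, 0), (4, 0), (0, 1.333)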